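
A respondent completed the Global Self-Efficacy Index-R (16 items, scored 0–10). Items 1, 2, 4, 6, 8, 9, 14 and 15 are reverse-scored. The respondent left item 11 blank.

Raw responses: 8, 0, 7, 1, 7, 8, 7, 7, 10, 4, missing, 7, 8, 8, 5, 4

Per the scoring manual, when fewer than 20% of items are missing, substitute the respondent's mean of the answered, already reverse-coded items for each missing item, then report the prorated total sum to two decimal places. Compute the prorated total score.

Reverse-coded (reverse-coded value = 10 − response):
  item 1: 10 − 8 = 2
  item 2: 10 − 0 = 10
  item 4: 10 − 1 = 9
  item 6: 10 − 8 = 2
  item 8: 10 − 7 = 3
  item 9: 10 − 10 = 0
  item 14: 10 − 8 = 2
  item 15: 10 − 5 = 5
Completed scored items (15 of 16): 2, 10, 7, 9, 7, 2, 7, 3, 0, 4, 7, 8, 2, 5, 4; sum = 77.
Person mean = 77 / 15 ≈ 5.1333
Prorated total = (77 / 15) × 16 = 82.13 (to 2 dp)

82.13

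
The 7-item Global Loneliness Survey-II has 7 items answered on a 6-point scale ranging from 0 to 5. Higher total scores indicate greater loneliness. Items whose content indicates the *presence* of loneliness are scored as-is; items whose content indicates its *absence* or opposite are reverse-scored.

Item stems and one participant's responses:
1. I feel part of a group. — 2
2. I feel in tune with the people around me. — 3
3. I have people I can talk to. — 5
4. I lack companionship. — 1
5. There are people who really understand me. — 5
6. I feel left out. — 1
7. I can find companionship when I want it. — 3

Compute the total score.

9

Items 1, 2, 3, 5, 7 describe the absence/opposite of loneliness → reverse-score.
reverse-coded value = 5 − response.
  item 1: 5 − 2 = 3
  item 2: 5 − 3 = 2
  item 3: 5 − 5 = 0
  item 4: 1
  item 5: 5 − 5 = 0
  item 6: 1
  item 7: 5 − 3 = 2
Total = 3 + 2 + 0 + 1 + 0 + 1 + 2 = 9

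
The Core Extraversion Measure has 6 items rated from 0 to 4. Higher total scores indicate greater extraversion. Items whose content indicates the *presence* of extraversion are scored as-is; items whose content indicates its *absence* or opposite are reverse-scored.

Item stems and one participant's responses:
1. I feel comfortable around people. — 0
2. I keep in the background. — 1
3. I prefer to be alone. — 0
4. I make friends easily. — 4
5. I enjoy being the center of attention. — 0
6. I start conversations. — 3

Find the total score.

14

Items 2, 3 describe the absence/opposite of extraversion → reverse-score.
reverse-coded value = 4 − response.
  item 1: 0
  item 2: 4 − 1 = 3
  item 3: 4 − 0 = 4
  item 4: 4
  item 5: 0
  item 6: 3
Total = 0 + 3 + 4 + 4 + 0 + 3 = 14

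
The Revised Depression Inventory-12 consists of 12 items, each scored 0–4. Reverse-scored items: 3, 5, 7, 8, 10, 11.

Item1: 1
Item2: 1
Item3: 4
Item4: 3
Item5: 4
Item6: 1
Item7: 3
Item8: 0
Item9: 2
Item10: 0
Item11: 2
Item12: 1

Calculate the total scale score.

20

Raw sum = 22. Reverse-scored items: 3, 5, 7, 8, 10, 11; their raw sum = 13.
Each reversal replaces raw with 4 − raw, changing the total by 4 − 2·raw per item.
Total = 22 + 6·4 − 2·13 = 22 + 24 − 26 = 20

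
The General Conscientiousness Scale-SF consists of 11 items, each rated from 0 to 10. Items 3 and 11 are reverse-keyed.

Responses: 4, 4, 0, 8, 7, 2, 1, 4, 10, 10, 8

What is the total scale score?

62

Reverse-keyed items use 10 − raw:
  item 3: 10 − 0 = 10
  item 11: 10 − 8 = 2
Scored items: 4, 4, 10, 8, 7, 2, 1, 4, 10, 10, 2
Total = 4 + 4 + 10 + 8 + 7 + 2 + 1 + 4 + 10 + 10 + 2 = 62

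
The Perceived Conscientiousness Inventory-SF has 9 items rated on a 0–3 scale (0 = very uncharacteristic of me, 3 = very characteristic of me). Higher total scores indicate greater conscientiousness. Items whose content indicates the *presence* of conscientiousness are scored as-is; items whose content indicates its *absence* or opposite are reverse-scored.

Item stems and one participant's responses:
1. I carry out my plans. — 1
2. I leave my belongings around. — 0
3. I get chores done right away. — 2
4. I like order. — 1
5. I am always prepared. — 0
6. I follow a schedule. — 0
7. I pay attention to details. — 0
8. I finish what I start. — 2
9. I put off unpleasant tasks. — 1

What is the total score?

11

Items 2, 9 describe the absence/opposite of conscientiousness → reverse-score.
reversed = (0+3) − raw = 3 − raw.
  item 1: 1
  item 2: 3 − 0 = 3
  item 3: 2
  item 4: 1
  item 5: 0
  item 6: 0
  item 7: 0
  item 8: 2
  item 9: 3 − 1 = 2
Total = 1 + 3 + 2 + 1 + 0 + 0 + 0 + 2 + 2 = 11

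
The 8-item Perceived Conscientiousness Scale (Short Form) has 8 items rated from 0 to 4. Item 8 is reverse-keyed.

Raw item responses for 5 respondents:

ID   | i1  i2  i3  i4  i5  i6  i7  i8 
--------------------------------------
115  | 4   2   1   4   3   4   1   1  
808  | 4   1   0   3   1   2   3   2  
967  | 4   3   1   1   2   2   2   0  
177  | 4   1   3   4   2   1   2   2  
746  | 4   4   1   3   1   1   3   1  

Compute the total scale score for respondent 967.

19

Respondent 967 raw: 4, 3, 1, 1, 2, 2, 2, 0.
Reverse-coded (reverse-coded value = 4 − response):
  item 1: 4
  item 2: 3
  item 3: 1
  item 4: 1
  item 5: 2
  item 6: 2
  item 7: 2
  item 8: 4 − 0 = 4
Sum = 4 + 3 + 1 + 1 + 2 + 2 + 2 + 4 = 19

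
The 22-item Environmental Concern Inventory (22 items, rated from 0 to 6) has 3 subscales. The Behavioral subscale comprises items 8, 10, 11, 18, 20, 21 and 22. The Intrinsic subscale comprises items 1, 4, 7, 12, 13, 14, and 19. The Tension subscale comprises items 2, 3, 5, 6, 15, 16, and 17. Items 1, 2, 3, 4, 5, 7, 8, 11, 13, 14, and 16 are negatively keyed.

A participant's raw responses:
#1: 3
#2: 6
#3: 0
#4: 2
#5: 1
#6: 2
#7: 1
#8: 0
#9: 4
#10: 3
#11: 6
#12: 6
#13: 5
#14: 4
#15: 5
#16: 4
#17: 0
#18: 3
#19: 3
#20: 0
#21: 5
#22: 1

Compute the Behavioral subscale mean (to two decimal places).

2.57

Behavioral items: 8, 10, 11, 18, 20, 21, 22.
Of these, items 8 and 11 are negatively keyed; on a 0–6 scale, reversed = 6 − raw.
  item 8: 6 − 0 = 6
  item 10: 3
  item 11: 6 − 6 = 0
  item 18: 3
  item 20: 0
  item 21: 5
  item 22: 1
Sum = 6 + 3 + 0 + 3 + 0 + 5 + 1 = 18
Mean = 18 / 7 = 2.57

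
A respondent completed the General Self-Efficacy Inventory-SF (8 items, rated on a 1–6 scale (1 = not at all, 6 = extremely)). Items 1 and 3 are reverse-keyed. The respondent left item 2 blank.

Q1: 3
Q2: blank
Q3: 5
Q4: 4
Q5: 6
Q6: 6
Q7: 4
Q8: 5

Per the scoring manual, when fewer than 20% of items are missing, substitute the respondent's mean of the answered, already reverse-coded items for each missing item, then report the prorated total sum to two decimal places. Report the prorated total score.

Reverse-coded (on a 1–6 scale, reversed = 7 − raw):
  item 1: 7 − 3 = 4
  item 3: 7 − 5 = 2
Completed scored items (7 of 8): 4, 2, 4, 6, 6, 4, 5; sum = 31.
Person mean = 31 / 7 ≈ 4.4286
Prorated total = (31 / 7) × 8 = 35.43 (to 2 dp)

35.43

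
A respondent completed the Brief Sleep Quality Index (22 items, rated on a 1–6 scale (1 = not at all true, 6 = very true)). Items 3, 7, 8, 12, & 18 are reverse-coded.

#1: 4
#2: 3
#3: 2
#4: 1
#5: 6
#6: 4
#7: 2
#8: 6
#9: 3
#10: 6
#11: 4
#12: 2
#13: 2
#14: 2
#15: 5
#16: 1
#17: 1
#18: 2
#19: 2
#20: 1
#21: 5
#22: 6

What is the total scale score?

Raw sum = 70. Reverse-coded items: 3, 7, 8, 12, 18; their raw sum = 14.
Each reversal replaces raw with 7 − raw, changing the total by 7 − 2·raw per item.
Total = 70 + 5·7 − 2·14 = 70 + 35 − 28 = 77

77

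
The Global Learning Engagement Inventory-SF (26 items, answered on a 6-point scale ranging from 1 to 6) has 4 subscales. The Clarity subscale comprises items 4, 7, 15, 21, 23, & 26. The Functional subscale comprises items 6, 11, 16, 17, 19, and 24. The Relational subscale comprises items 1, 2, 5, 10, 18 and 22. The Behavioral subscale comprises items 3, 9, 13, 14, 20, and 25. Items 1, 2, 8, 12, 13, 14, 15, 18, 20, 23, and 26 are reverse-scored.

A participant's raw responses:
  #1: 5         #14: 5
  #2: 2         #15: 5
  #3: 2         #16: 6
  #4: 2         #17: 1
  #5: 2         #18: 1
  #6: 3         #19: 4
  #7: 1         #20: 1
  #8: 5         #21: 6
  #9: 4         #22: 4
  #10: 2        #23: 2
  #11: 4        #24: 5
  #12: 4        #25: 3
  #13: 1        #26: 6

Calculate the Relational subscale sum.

Relational items: 1, 2, 5, 10, 18, 22.
Of these, items 1, 2, & 18 are reverse-scored; reversed = (1+6) − raw = 7 − raw.
  item 1: 7 − 5 = 2
  item 2: 7 − 2 = 5
  item 5: 2
  item 10: 2
  item 18: 7 − 1 = 6
  item 22: 4
Sum = 2 + 5 + 2 + 2 + 6 + 4 = 21

21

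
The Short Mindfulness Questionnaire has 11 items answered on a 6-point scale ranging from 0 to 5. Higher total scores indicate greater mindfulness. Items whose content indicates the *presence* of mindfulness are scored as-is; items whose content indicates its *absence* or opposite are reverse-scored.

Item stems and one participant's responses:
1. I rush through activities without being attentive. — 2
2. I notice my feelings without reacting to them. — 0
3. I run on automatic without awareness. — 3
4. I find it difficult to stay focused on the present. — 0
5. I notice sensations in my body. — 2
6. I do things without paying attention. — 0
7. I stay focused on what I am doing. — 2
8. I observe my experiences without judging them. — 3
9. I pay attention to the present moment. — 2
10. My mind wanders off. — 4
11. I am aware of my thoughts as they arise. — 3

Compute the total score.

28

Items 1, 3, 4, 6, 10 describe the absence/opposite of mindfulness → reverse-score.
reverse-coded value = 5 − response.
  item 1: 5 − 2 = 3
  item 2: 0
  item 3: 5 − 3 = 2
  item 4: 5 − 0 = 5
  item 5: 2
  item 6: 5 − 0 = 5
  item 7: 2
  item 8: 3
  item 9: 2
  item 10: 5 − 4 = 1
  item 11: 3
Total = 3 + 0 + 2 + 5 + 2 + 5 + 2 + 3 + 2 + 1 + 3 = 28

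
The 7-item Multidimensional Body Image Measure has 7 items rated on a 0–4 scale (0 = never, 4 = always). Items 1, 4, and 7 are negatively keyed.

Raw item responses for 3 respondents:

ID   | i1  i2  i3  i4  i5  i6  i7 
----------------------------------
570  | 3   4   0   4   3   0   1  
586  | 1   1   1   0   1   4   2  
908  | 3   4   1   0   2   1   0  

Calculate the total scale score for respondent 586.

16

Respondent 586 raw: 1, 1, 1, 0, 1, 4, 2.
Reverse-coded (reverse-coded value = 4 − response):
  item 1: 4 − 1 = 3
  item 2: 1
  item 3: 1
  item 4: 4 − 0 = 4
  item 5: 1
  item 6: 4
  item 7: 4 − 2 = 2
Sum = 3 + 1 + 1 + 4 + 1 + 4 + 2 = 16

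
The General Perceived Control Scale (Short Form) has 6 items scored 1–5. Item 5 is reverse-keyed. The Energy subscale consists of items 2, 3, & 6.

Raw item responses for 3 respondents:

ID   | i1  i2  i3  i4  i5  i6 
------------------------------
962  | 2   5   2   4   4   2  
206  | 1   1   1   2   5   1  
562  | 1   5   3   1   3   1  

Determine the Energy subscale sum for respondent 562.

Respondent 562 raw: 1, 5, 3, 1, 3, 1.
Energy items: 2, 3, 6.
Reverse-coded (on a 1–5 scale, reversed = 6 − raw):
  item 2: 5
  item 3: 3
  item 6: 1
Sum = 5 + 3 + 1 = 9

9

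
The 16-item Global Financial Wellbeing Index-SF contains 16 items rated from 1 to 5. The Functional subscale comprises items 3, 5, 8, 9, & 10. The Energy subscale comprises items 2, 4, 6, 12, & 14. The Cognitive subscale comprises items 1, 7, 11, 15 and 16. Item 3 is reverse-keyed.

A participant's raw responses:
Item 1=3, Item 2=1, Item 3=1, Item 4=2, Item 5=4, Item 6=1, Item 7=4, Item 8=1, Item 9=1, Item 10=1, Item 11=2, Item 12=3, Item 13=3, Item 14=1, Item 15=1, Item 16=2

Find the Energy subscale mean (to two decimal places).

Energy items: 2, 4, 6, 12, 14.
  item 2: 1
  item 4: 2
  item 6: 1
  item 12: 3
  item 14: 1
Sum = 1 + 2 + 1 + 3 + 1 = 8
Mean = 8 / 5 = 1.60

1.60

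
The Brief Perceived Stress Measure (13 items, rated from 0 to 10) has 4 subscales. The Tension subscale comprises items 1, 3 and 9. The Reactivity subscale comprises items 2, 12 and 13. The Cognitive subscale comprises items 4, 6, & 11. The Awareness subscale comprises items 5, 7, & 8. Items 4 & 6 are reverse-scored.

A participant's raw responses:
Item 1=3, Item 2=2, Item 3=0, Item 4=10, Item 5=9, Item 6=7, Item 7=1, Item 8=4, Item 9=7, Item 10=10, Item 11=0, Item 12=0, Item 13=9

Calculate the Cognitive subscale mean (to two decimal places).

Cognitive items: 4, 6, 11.
Of these, items 4 and 6 are reverse-scored; reverse-coded value = 10 − response.
  item 4: 10 − 10 = 0
  item 6: 10 − 7 = 3
  item 11: 0
Sum = 0 + 3 + 0 = 3
Mean = 3 / 3 = 1.00

1.00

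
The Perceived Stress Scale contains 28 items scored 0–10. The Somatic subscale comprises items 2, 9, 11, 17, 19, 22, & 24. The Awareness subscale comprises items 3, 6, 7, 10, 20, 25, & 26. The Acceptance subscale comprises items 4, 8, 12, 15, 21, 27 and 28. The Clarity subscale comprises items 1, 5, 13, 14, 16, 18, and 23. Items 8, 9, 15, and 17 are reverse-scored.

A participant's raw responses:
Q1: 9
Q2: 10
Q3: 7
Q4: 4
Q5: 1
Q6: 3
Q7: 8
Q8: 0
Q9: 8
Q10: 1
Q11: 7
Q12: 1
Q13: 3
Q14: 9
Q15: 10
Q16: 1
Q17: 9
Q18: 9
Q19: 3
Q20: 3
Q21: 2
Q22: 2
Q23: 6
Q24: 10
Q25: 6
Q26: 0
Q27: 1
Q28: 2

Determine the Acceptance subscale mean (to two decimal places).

Acceptance items: 4, 8, 12, 15, 21, 27, 28.
Of these, items 8 & 15 are reverse-scored; reversed = (0+10) − raw = 10 − raw.
  item 4: 4
  item 8: 10 − 0 = 10
  item 12: 1
  item 15: 10 − 10 = 0
  item 21: 2
  item 27: 1
  item 28: 2
Sum = 4 + 10 + 1 + 0 + 2 + 1 + 2 = 20
Mean = 20 / 7 = 2.86

2.86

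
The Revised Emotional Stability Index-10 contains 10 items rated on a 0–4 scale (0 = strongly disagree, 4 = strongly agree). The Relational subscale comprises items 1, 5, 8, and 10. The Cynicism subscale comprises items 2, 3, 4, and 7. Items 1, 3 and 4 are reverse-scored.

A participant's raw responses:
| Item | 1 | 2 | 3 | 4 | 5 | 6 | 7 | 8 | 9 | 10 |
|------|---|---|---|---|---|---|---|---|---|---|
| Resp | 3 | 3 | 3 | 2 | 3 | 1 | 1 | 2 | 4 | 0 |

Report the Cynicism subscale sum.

Cynicism items: 2, 3, 4, 7.
Of these, items 3 and 4 are reverse-scored; reversed = (0+4) − raw = 4 − raw.
  item 2: 3
  item 3: 4 − 3 = 1
  item 4: 4 − 2 = 2
  item 7: 1
Sum = 3 + 1 + 2 + 1 = 7

7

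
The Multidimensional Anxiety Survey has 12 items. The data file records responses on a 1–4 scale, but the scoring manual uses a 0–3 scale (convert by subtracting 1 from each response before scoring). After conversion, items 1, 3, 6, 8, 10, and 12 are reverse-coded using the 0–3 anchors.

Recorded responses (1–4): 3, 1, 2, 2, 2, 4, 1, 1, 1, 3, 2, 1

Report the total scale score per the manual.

13

Convert to 0–3: 2, 0, 1, 1, 1, 3, 0, 0, 0, 2, 1, 0
Reverse-coded (reversed = (0+3) − raw = 3 − raw):
  item 1: 3 − 2 = 1
  item 3: 3 − 1 = 2
  item 6: 3 − 3 = 0
  item 8: 3 − 0 = 3
  item 10: 3 − 2 = 1
  item 12: 3 − 0 = 3
Scored: 1, 0, 2, 1, 1, 0, 0, 3, 0, 1, 1, 3
Total = 13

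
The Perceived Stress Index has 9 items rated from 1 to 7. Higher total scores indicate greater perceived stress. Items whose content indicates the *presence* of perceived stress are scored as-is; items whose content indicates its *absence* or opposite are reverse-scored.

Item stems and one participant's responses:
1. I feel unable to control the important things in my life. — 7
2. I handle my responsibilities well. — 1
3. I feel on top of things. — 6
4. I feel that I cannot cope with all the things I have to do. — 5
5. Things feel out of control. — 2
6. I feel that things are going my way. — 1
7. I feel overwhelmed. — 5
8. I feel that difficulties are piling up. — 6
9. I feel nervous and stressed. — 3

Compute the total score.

Items 2, 3, 6 describe the absence/opposite of perceived stress → reverse-score.
reversed = (1+7) − raw = 8 − raw.
  item 1: 7
  item 2: 8 − 1 = 7
  item 3: 8 − 6 = 2
  item 4: 5
  item 5: 2
  item 6: 8 − 1 = 7
  item 7: 5
  item 8: 6
  item 9: 3
Total = 7 + 7 + 2 + 5 + 2 + 7 + 5 + 6 + 3 = 44

44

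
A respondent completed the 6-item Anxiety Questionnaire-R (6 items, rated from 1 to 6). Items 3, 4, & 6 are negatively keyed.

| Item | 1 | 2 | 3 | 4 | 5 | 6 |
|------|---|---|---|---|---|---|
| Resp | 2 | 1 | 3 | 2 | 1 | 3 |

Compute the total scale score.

Apply reverse scoring (on a 1–6 scale, reversed = 7 − raw):
  item 3: 7 − 3 = 4
  item 4: 7 − 2 = 5
  item 6: 7 − 3 = 4
Scored responses: 2, 1, 4, 5, 1, 4
Total = 2 + 1 + 4 + 5 + 1 + 4 = 17

17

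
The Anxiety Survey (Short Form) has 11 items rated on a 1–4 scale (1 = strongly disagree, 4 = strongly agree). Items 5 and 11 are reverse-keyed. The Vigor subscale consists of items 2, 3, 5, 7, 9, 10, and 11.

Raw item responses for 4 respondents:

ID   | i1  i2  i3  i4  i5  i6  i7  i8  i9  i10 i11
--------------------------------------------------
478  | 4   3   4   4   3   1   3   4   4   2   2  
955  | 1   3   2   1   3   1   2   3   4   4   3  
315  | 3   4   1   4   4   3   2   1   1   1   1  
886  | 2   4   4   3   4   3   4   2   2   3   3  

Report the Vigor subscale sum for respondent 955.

19

Respondent 955 raw: 1, 3, 2, 1, 3, 1, 2, 3, 4, 4, 3.
Vigor items: 2, 3, 5, 7, 9, 10, 11.
Reverse-coded (reverse-coded value = 5 − response):
  item 2: 3
  item 3: 2
  item 5: 5 − 3 = 2
  item 7: 2
  item 9: 4
  item 10: 4
  item 11: 5 − 3 = 2
Sum = 3 + 2 + 2 + 2 + 4 + 4 + 2 = 19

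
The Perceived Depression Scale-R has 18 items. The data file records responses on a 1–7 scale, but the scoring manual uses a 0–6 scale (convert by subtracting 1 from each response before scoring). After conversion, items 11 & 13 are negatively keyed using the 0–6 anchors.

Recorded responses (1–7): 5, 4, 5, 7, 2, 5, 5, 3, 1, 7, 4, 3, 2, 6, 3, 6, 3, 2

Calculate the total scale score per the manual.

59

Convert to 0–6: 4, 3, 4, 6, 1, 4, 4, 2, 0, 6, 3, 2, 1, 5, 2, 5, 2, 1
Reverse-coded (reversed = (0+6) − raw = 6 − raw):
  item 11: 6 − 3 = 3
  item 13: 6 − 1 = 5
Scored: 4, 3, 4, 6, 1, 4, 4, 2, 0, 6, 3, 2, 5, 5, 2, 5, 2, 1
Total = 59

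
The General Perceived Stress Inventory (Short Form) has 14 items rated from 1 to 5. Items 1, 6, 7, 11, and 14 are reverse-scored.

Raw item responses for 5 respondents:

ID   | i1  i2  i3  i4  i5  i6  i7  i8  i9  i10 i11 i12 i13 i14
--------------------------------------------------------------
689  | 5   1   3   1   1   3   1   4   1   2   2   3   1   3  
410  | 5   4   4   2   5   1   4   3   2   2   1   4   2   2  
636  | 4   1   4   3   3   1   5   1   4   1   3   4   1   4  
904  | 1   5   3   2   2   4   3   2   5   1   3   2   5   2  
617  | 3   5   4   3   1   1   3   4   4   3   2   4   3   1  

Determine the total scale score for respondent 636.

35

Respondent 636 raw: 4, 1, 4, 3, 3, 1, 5, 1, 4, 1, 3, 4, 1, 4.
Reverse-coded (reversed = (1+5) − raw = 6 − raw):
  item 1: 6 − 4 = 2
  item 2: 1
  item 3: 4
  item 4: 3
  item 5: 3
  item 6: 6 − 1 = 5
  item 7: 6 − 5 = 1
  item 8: 1
  item 9: 4
  item 10: 1
  item 11: 6 − 3 = 3
  item 12: 4
  item 13: 1
  item 14: 6 − 4 = 2
Sum = 2 + 1 + 4 + 3 + 3 + 5 + 1 + 1 + 4 + 1 + 3 + 4 + 1 + 2 = 35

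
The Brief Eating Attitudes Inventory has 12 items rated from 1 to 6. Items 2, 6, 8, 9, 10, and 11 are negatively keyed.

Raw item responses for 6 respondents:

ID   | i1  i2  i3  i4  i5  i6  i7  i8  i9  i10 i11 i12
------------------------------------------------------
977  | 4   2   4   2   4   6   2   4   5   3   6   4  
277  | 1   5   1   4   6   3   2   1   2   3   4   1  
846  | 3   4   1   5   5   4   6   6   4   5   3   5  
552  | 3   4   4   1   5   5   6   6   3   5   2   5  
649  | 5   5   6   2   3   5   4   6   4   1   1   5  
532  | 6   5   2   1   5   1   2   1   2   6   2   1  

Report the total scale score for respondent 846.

41

Respondent 846 raw: 3, 4, 1, 5, 5, 4, 6, 6, 4, 5, 3, 5.
Reverse-coded (on a 1–6 scale, reversed = 7 − raw):
  item 1: 3
  item 2: 7 − 4 = 3
  item 3: 1
  item 4: 5
  item 5: 5
  item 6: 7 − 4 = 3
  item 7: 6
  item 8: 7 − 6 = 1
  item 9: 7 − 4 = 3
  item 10: 7 − 5 = 2
  item 11: 7 − 3 = 4
  item 12: 5
Sum = 3 + 3 + 1 + 5 + 5 + 3 + 6 + 1 + 3 + 2 + 4 + 5 = 41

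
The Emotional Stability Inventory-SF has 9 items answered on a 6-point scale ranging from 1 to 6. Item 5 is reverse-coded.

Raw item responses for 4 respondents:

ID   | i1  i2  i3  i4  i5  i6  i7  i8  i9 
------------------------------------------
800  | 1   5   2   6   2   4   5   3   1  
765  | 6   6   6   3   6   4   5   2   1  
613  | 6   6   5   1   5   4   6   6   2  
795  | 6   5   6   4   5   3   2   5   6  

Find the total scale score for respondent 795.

39

Respondent 795 raw: 6, 5, 6, 4, 5, 3, 2, 5, 6.
Reverse-coded (reverse-coded value = 7 − response):
  item 1: 6
  item 2: 5
  item 3: 6
  item 4: 4
  item 5: 7 − 5 = 2
  item 6: 3
  item 7: 2
  item 8: 5
  item 9: 6
Sum = 6 + 5 + 6 + 4 + 2 + 3 + 2 + 5 + 6 = 39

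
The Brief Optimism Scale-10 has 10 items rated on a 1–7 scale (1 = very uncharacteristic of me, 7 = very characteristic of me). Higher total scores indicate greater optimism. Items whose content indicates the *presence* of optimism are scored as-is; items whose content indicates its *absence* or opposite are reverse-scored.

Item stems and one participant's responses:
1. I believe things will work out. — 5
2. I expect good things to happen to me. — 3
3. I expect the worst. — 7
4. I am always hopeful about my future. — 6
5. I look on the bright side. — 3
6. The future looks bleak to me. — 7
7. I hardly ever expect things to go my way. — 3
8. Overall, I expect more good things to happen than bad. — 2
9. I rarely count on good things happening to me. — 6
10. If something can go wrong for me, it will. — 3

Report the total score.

Items 3, 6, 7, 9, 10 describe the absence/opposite of optimism → reverse-score.
reverse-coded value = 8 − response.
  item 1: 5
  item 2: 3
  item 3: 8 − 7 = 1
  item 4: 6
  item 5: 3
  item 6: 8 − 7 = 1
  item 7: 8 − 3 = 5
  item 8: 2
  item 9: 8 − 6 = 2
  item 10: 8 − 3 = 5
Total = 5 + 3 + 1 + 6 + 3 + 1 + 5 + 2 + 2 + 5 = 33

33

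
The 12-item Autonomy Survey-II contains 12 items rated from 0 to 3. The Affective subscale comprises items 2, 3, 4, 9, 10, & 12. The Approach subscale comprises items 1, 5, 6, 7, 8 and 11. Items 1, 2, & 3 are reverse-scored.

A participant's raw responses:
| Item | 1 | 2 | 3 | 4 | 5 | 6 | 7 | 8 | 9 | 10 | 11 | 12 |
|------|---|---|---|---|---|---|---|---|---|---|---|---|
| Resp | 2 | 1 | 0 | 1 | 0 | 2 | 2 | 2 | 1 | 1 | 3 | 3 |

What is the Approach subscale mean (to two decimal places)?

Approach items: 1, 5, 6, 7, 8, 11.
Of these, item 1 is reverse-scored; reverse-coded value = 3 − response.
  item 1: 3 − 2 = 1
  item 5: 0
  item 6: 2
  item 7: 2
  item 8: 2
  item 11: 3
Sum = 1 + 0 + 2 + 2 + 2 + 3 = 10
Mean = 10 / 6 = 1.67

1.67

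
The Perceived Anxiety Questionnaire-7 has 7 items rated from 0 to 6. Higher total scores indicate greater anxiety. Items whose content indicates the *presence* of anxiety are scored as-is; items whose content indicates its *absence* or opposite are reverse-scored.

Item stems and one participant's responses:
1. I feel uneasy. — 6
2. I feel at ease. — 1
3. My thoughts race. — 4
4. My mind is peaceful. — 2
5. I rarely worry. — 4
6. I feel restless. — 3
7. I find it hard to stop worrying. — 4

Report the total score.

28

Items 2, 4, 5 describe the absence/opposite of anxiety → reverse-score.
reversed = (0+6) − raw = 6 − raw.
  item 1: 6
  item 2: 6 − 1 = 5
  item 3: 4
  item 4: 6 − 2 = 4
  item 5: 6 − 4 = 2
  item 6: 3
  item 7: 4
Total = 6 + 5 + 4 + 4 + 2 + 3 + 4 = 28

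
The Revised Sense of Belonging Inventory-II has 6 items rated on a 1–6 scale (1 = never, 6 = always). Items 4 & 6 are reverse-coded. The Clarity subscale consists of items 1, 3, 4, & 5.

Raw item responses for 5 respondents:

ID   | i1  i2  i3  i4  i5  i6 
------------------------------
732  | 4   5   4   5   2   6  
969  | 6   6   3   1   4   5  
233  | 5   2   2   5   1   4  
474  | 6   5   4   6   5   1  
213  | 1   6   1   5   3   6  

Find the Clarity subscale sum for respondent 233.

Respondent 233 raw: 5, 2, 2, 5, 1, 4.
Clarity items: 1, 3, 4, 5.
Reverse-coded (reverse-coded value = 7 − response):
  item 1: 5
  item 3: 2
  item 4: 7 − 5 = 2
  item 5: 1
Sum = 5 + 2 + 2 + 1 = 10

10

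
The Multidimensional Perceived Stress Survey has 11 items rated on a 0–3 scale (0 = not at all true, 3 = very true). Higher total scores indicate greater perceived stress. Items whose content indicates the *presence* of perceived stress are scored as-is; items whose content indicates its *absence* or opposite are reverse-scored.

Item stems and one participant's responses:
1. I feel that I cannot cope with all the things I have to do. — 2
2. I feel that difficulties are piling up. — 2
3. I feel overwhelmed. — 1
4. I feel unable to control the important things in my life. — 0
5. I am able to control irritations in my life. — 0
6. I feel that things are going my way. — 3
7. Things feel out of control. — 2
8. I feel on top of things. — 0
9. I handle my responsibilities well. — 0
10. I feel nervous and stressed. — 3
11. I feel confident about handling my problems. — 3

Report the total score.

19

Items 5, 6, 8, 9, 11 describe the absence/opposite of perceived stress → reverse-score.
reverse-coded value = 3 − response.
  item 1: 2
  item 2: 2
  item 3: 1
  item 4: 0
  item 5: 3 − 0 = 3
  item 6: 3 − 3 = 0
  item 7: 2
  item 8: 3 − 0 = 3
  item 9: 3 − 0 = 3
  item 10: 3
  item 11: 3 − 3 = 0
Total = 2 + 2 + 1 + 0 + 3 + 0 + 2 + 3 + 3 + 3 + 0 = 19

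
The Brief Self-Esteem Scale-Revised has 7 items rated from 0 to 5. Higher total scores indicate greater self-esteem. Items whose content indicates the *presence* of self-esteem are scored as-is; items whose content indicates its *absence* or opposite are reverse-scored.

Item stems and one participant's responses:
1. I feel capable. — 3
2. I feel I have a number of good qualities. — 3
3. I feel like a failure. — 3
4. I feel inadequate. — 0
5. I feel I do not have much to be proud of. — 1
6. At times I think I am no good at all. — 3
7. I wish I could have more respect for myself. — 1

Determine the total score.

Items 3, 4, 5, 6, 7 describe the absence/opposite of self-esteem → reverse-score.
reverse-coded value = 5 − response.
  item 1: 3
  item 2: 3
  item 3: 5 − 3 = 2
  item 4: 5 − 0 = 5
  item 5: 5 − 1 = 4
  item 6: 5 − 3 = 2
  item 7: 5 − 1 = 4
Total = 3 + 3 + 2 + 5 + 4 + 2 + 4 = 23

23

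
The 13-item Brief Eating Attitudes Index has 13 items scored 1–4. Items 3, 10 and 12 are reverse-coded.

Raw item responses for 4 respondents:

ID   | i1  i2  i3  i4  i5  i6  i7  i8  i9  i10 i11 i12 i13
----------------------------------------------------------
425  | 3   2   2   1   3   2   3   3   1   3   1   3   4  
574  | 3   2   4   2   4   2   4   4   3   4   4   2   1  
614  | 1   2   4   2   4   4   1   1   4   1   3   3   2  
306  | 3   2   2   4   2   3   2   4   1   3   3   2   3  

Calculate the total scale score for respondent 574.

Respondent 574 raw: 3, 2, 4, 2, 4, 2, 4, 4, 3, 4, 4, 2, 1.
Reverse-coded (reverse-coded value = 5 − response):
  item 1: 3
  item 2: 2
  item 3: 5 − 4 = 1
  item 4: 2
  item 5: 4
  item 6: 2
  item 7: 4
  item 8: 4
  item 9: 3
  item 10: 5 − 4 = 1
  item 11: 4
  item 12: 5 − 2 = 3
  item 13: 1
Sum = 3 + 2 + 1 + 2 + 4 + 2 + 4 + 4 + 3 + 1 + 4 + 3 + 1 = 34

34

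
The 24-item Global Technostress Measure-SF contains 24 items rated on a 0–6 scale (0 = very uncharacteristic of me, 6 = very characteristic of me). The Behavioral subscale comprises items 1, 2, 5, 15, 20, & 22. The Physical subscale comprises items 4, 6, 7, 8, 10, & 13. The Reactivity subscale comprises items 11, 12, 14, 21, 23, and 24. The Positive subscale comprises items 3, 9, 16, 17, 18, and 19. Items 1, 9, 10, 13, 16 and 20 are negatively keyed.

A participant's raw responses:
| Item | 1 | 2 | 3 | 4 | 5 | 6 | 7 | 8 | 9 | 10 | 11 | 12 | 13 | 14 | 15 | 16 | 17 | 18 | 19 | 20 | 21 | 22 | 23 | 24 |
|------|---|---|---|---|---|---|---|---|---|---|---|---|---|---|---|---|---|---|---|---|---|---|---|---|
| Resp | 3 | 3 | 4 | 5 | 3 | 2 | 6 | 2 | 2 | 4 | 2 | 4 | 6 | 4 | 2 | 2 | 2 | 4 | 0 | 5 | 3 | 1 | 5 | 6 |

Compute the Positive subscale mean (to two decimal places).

Positive items: 3, 9, 16, 17, 18, 19.
Of these, items 9 and 16 are negatively keyed; reversed = (0+6) − raw = 6 − raw.
  item 3: 4
  item 9: 6 − 2 = 4
  item 16: 6 − 2 = 4
  item 17: 2
  item 18: 4
  item 19: 0
Sum = 4 + 4 + 4 + 2 + 4 + 0 = 18
Mean = 18 / 6 = 3.00

3.00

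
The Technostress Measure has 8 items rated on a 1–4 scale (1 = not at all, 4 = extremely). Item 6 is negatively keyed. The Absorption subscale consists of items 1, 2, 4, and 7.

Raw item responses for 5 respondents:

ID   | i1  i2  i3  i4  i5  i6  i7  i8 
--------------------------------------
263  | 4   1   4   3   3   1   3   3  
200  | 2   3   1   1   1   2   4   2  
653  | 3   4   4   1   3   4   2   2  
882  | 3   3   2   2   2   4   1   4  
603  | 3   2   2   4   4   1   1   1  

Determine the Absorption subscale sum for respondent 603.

Respondent 603 raw: 3, 2, 2, 4, 4, 1, 1, 1.
Absorption items: 1, 2, 4, 7.
Reverse-coded (on a 1–4 scale, reversed = 5 − raw):
  item 1: 3
  item 2: 2
  item 4: 4
  item 7: 1
Sum = 3 + 2 + 4 + 1 = 10

10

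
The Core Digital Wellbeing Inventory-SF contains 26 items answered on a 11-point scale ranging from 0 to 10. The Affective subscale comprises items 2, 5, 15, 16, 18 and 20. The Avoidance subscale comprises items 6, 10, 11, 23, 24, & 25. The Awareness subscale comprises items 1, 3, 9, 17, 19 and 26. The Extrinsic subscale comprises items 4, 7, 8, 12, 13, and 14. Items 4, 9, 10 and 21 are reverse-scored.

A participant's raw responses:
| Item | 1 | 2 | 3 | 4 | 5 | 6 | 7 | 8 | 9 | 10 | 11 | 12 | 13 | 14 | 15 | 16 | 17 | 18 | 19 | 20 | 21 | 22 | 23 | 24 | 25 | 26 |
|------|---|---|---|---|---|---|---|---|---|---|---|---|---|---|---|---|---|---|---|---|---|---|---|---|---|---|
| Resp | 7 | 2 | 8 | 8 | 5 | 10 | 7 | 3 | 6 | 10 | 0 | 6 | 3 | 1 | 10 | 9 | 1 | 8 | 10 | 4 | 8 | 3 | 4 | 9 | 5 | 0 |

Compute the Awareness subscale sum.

30

Awareness items: 1, 3, 9, 17, 19, 26.
Of these, item 9 is reverse-scored; reversed = (0+10) − raw = 10 − raw.
  item 1: 7
  item 3: 8
  item 9: 10 − 6 = 4
  item 17: 1
  item 19: 10
  item 26: 0
Sum = 7 + 8 + 4 + 1 + 10 + 0 = 30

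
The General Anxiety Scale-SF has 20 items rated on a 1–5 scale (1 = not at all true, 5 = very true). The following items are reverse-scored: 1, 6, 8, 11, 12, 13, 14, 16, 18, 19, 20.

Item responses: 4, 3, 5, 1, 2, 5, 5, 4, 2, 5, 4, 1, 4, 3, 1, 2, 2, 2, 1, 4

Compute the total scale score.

58

Raw sum = 60. Reverse-scored items: 1, 6, 8, 11, 12, 13, 14, 16, 18, 19, 20; their raw sum = 34.
Each reversal replaces raw with 6 − raw, changing the total by 6 − 2·raw per item.
Total = 60 + 11·6 − 2·34 = 60 + 66 − 68 = 58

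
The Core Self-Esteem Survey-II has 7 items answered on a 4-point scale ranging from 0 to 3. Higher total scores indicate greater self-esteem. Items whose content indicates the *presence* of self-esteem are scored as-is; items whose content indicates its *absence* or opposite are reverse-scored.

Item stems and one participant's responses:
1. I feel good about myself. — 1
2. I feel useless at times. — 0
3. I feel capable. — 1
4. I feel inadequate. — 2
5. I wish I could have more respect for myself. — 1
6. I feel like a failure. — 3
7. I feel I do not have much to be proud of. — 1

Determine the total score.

10

Items 2, 4, 5, 6, 7 describe the absence/opposite of self-esteem → reverse-score.
reversed = (0+3) − raw = 3 − raw.
  item 1: 1
  item 2: 3 − 0 = 3
  item 3: 1
  item 4: 3 − 2 = 1
  item 5: 3 − 1 = 2
  item 6: 3 − 3 = 0
  item 7: 3 − 1 = 2
Total = 1 + 3 + 1 + 1 + 2 + 0 + 2 = 10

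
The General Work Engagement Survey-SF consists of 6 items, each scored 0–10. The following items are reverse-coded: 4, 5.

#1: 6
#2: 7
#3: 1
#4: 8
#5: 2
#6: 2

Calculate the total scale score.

Reverse-coded items (on a 0–10 scale, reversed = 10 − raw):
  item 4: 10 − 8 = 2
  item 5: 10 − 2 = 8
Scored responses: 6, 7, 1, 2, 8, 2
Total = 6 + 7 + 1 + 2 + 8 + 2 = 26

26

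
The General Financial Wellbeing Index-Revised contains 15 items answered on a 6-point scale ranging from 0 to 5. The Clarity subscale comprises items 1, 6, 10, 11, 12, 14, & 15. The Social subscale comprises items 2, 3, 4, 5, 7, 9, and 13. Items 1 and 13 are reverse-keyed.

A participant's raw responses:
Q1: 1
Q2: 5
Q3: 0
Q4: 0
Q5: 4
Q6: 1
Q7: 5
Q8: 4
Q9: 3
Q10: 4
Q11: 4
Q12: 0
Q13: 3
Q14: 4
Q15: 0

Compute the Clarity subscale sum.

Clarity items: 1, 6, 10, 11, 12, 14, 15.
Of these, item 1 is reverse-keyed; reversed = (0+5) − raw = 5 − raw.
  item 1: 5 − 1 = 4
  item 6: 1
  item 10: 4
  item 11: 4
  item 12: 0
  item 14: 4
  item 15: 0
Sum = 4 + 1 + 4 + 4 + 0 + 4 + 0 = 17

17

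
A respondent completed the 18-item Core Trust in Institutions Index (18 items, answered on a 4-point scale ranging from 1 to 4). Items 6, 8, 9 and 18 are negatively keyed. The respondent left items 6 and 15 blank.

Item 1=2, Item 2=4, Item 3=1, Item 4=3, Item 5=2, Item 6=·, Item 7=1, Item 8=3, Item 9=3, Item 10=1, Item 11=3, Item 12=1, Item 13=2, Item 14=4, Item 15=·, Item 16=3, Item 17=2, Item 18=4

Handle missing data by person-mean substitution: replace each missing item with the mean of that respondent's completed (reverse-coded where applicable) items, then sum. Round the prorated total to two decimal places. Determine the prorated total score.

38.25

Reverse-coded (on a 1–4 scale, reversed = 5 − raw):
  item 8: 5 − 3 = 2
  item 9: 5 − 3 = 2
  item 18: 5 − 4 = 1
Completed scored items (16 of 18): 2, 4, 1, 3, 2, 1, 2, 2, 1, 3, 1, 2, 4, 3, 2, 1; sum = 34.
Person mean = 34 / 16 ≈ 2.1250
Prorated total = (34 / 16) × 18 = 38.25 (to 2 dp)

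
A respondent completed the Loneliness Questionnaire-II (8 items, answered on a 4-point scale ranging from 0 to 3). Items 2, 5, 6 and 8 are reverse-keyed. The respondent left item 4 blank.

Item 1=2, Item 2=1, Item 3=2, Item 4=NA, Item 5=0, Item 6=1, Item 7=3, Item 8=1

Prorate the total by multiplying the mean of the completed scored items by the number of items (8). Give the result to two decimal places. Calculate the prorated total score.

Reverse-coded (on a 0–3 scale, reversed = 3 − raw):
  item 2: 3 − 1 = 2
  item 5: 3 − 0 = 3
  item 6: 3 − 1 = 2
  item 8: 3 − 1 = 2
Completed scored items (7 of 8): 2, 2, 2, 3, 2, 3, 2; sum = 16.
Person mean = 16 / 7 ≈ 2.2857
Prorated total = (16 / 7) × 8 = 18.29 (to 2 dp)

18.29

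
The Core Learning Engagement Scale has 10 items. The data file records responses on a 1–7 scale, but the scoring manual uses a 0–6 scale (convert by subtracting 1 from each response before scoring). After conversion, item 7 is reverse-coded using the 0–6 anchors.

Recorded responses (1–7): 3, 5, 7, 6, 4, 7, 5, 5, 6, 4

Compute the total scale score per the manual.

Convert to 0–6: 2, 4, 6, 5, 3, 6, 4, 4, 5, 3
Reverse-coded (reverse-coded value = 6 − response):
  item 7: 6 − 4 = 2
Scored: 2, 4, 6, 5, 3, 6, 2, 4, 5, 3
Total = 40

40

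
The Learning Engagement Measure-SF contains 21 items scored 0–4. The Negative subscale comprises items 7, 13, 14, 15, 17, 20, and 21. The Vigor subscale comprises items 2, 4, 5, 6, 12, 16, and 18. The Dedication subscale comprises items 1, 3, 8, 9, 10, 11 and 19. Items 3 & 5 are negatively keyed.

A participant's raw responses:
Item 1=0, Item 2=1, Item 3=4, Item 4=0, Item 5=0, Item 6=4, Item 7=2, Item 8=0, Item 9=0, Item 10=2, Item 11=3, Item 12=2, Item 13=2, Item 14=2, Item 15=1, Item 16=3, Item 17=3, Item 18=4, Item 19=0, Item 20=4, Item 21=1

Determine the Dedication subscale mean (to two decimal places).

0.71

Dedication items: 1, 3, 8, 9, 10, 11, 19.
Of these, item 3 is negatively keyed; on a 0–4 scale, reversed = 4 − raw.
  item 1: 0
  item 3: 4 − 4 = 0
  item 8: 0
  item 9: 0
  item 10: 2
  item 11: 3
  item 19: 0
Sum = 0 + 0 + 0 + 0 + 2 + 3 + 0 = 5
Mean = 5 / 7 = 0.71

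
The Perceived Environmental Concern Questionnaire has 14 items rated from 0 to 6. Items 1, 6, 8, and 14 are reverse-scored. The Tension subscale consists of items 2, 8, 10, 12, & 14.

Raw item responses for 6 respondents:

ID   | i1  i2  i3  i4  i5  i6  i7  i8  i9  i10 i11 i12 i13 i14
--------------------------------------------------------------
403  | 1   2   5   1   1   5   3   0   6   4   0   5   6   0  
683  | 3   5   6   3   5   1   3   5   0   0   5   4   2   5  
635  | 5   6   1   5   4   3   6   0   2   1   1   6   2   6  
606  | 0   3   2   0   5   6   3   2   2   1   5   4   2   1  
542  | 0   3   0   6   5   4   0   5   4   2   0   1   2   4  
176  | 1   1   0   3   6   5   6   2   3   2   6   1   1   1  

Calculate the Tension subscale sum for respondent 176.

13

Respondent 176 raw: 1, 1, 0, 3, 6, 5, 6, 2, 3, 2, 6, 1, 1, 1.
Tension items: 2, 8, 10, 12, 14.
Reverse-coded (on a 0–6 scale, reversed = 6 − raw):
  item 2: 1
  item 8: 6 − 2 = 4
  item 10: 2
  item 12: 1
  item 14: 6 − 1 = 5
Sum = 1 + 4 + 2 + 1 + 5 = 13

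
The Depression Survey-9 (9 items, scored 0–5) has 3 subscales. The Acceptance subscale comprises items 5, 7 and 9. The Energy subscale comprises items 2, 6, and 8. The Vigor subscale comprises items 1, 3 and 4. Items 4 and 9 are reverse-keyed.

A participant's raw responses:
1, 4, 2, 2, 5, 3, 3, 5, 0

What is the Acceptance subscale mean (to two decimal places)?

Acceptance items: 5, 7, 9.
Of these, item 9 is reverse-keyed; reverse-coded value = 5 − response.
  item 5: 5
  item 7: 3
  item 9: 5 − 0 = 5
Sum = 5 + 3 + 5 = 13
Mean = 13 / 3 = 4.33

4.33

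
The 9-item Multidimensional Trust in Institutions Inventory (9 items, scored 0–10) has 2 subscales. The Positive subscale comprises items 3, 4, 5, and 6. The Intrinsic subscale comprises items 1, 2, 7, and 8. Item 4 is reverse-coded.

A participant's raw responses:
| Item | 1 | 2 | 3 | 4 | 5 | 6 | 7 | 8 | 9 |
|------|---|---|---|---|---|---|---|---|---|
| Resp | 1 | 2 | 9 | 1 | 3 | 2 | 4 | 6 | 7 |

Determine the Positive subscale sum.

23

Positive items: 3, 4, 5, 6.
Of these, item 4 is reverse-coded; on a 0–10 scale, reversed = 10 − raw.
  item 3: 9
  item 4: 10 − 1 = 9
  item 5: 3
  item 6: 2
Sum = 9 + 9 + 3 + 2 = 23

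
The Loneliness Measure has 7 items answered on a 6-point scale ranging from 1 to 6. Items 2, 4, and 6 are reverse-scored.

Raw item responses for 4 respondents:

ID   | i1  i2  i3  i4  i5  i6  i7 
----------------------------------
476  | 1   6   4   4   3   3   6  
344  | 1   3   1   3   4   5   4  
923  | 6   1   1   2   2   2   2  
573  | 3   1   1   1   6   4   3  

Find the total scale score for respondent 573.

28

Respondent 573 raw: 3, 1, 1, 1, 6, 4, 3.
Reverse-coded (reverse-coded value = 7 − response):
  item 1: 3
  item 2: 7 − 1 = 6
  item 3: 1
  item 4: 7 − 1 = 6
  item 5: 6
  item 6: 7 − 4 = 3
  item 7: 3
Sum = 3 + 6 + 1 + 6 + 6 + 3 + 3 = 28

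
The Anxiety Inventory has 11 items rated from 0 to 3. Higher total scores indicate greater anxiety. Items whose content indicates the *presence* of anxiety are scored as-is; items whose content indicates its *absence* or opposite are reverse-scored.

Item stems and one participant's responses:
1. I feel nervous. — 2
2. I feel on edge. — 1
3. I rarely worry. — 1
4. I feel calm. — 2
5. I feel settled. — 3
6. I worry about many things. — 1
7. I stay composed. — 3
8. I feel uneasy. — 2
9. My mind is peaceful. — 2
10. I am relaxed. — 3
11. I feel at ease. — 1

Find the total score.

12

Items 3, 4, 5, 7, 9, 10, 11 describe the absence/opposite of anxiety → reverse-score.
reverse-coded value = 3 − response.
  item 1: 2
  item 2: 1
  item 3: 3 − 1 = 2
  item 4: 3 − 2 = 1
  item 5: 3 − 3 = 0
  item 6: 1
  item 7: 3 − 3 = 0
  item 8: 2
  item 9: 3 − 2 = 1
  item 10: 3 − 3 = 0
  item 11: 3 − 1 = 2
Total = 2 + 1 + 2 + 1 + 0 + 1 + 0 + 2 + 1 + 0 + 2 = 12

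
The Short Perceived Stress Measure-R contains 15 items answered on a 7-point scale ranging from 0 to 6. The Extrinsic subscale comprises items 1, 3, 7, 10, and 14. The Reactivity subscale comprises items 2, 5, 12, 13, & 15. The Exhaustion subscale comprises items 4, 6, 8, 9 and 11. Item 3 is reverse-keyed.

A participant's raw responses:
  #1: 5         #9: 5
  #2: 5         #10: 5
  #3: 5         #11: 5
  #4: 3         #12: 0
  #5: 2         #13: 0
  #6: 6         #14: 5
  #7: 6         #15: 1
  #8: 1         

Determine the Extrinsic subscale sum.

Extrinsic items: 1, 3, 7, 10, 14.
Of these, item 3 is reverse-keyed; reverse-coded value = 6 − response.
  item 1: 5
  item 3: 6 − 5 = 1
  item 7: 6
  item 10: 5
  item 14: 5
Sum = 5 + 1 + 6 + 5 + 5 = 22

22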